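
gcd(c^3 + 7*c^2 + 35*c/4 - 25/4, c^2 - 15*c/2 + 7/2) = c - 1/2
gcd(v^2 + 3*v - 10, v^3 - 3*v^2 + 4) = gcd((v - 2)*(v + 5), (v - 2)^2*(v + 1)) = v - 2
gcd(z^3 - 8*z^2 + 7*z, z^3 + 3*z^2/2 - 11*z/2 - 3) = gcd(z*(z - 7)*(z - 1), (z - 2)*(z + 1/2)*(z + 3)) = 1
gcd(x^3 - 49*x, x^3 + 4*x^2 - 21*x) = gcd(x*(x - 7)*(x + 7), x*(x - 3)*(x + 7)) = x^2 + 7*x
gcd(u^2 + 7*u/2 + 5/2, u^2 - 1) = u + 1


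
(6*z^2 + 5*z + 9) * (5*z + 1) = 30*z^3 + 31*z^2 + 50*z + 9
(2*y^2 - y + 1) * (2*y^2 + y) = 4*y^4 + y^2 + y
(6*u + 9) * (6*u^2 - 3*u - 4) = 36*u^3 + 36*u^2 - 51*u - 36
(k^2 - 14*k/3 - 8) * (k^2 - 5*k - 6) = k^4 - 29*k^3/3 + 28*k^2/3 + 68*k + 48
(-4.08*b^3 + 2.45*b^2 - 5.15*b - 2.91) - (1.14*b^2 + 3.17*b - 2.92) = -4.08*b^3 + 1.31*b^2 - 8.32*b + 0.00999999999999979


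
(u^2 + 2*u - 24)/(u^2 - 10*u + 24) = (u + 6)/(u - 6)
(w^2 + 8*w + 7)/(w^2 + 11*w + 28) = (w + 1)/(w + 4)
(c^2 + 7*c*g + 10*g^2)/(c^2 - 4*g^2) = (c + 5*g)/(c - 2*g)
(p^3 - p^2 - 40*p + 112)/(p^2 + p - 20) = (p^2 + 3*p - 28)/(p + 5)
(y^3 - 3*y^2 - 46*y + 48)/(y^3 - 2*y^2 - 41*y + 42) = (y - 8)/(y - 7)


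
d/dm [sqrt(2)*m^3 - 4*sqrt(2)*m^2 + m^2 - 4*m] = 3*sqrt(2)*m^2 - 8*sqrt(2)*m + 2*m - 4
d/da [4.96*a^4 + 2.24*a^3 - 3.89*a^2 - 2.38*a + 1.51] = 19.84*a^3 + 6.72*a^2 - 7.78*a - 2.38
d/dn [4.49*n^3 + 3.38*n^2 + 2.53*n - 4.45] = 13.47*n^2 + 6.76*n + 2.53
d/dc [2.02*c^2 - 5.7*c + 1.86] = 4.04*c - 5.7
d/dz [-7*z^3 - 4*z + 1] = -21*z^2 - 4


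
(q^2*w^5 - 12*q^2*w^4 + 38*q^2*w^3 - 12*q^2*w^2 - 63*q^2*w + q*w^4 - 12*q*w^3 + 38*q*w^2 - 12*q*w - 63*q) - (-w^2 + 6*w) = q^2*w^5 - 12*q^2*w^4 + 38*q^2*w^3 - 12*q^2*w^2 - 63*q^2*w + q*w^4 - 12*q*w^3 + 38*q*w^2 - 12*q*w - 63*q + w^2 - 6*w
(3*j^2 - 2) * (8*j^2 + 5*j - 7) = 24*j^4 + 15*j^3 - 37*j^2 - 10*j + 14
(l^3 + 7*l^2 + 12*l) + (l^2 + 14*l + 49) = l^3 + 8*l^2 + 26*l + 49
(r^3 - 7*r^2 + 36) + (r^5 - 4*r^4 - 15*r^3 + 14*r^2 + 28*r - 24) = r^5 - 4*r^4 - 14*r^3 + 7*r^2 + 28*r + 12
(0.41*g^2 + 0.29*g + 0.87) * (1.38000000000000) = 0.5658*g^2 + 0.4002*g + 1.2006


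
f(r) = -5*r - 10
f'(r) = -5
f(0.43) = -12.15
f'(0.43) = -5.00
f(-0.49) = -7.55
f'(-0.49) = -5.00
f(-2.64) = 3.20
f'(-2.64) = -5.00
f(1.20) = -16.00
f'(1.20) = -5.00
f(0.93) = -14.65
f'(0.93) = -5.00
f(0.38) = -11.90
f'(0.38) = -5.00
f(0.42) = -12.10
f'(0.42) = -5.00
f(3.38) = -26.90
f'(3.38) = -5.00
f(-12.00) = 50.00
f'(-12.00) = -5.00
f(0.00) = -10.00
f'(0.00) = -5.00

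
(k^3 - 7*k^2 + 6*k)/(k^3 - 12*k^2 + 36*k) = (k - 1)/(k - 6)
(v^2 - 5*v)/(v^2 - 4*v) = (v - 5)/(v - 4)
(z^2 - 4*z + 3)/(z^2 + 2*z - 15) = (z - 1)/(z + 5)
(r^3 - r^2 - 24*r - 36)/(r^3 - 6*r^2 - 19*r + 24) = (r^2 - 4*r - 12)/(r^2 - 9*r + 8)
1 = 1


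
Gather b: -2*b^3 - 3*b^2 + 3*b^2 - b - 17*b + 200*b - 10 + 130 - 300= -2*b^3 + 182*b - 180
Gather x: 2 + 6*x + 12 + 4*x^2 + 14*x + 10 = 4*x^2 + 20*x + 24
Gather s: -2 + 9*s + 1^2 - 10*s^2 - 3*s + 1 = -10*s^2 + 6*s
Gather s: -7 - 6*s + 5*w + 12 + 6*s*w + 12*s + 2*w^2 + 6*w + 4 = s*(6*w + 6) + 2*w^2 + 11*w + 9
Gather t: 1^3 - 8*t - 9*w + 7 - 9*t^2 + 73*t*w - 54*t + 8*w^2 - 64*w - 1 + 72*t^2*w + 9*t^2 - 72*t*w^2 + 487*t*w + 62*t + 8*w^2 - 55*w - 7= 72*t^2*w + t*(-72*w^2 + 560*w) + 16*w^2 - 128*w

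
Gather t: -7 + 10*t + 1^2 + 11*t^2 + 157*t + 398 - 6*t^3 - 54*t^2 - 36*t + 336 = -6*t^3 - 43*t^2 + 131*t + 728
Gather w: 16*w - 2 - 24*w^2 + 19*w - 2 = -24*w^2 + 35*w - 4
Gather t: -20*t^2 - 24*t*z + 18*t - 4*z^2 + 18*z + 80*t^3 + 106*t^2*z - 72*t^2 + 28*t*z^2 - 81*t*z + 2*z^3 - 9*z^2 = 80*t^3 + t^2*(106*z - 92) + t*(28*z^2 - 105*z + 18) + 2*z^3 - 13*z^2 + 18*z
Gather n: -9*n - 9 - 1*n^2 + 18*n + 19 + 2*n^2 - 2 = n^2 + 9*n + 8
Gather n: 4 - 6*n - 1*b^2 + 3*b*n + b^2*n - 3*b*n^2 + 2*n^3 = -b^2 - 3*b*n^2 + 2*n^3 + n*(b^2 + 3*b - 6) + 4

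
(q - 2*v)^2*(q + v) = q^3 - 3*q^2*v + 4*v^3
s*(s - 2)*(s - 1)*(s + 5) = s^4 + 2*s^3 - 13*s^2 + 10*s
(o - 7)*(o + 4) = o^2 - 3*o - 28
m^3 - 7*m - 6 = (m - 3)*(m + 1)*(m + 2)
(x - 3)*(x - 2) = x^2 - 5*x + 6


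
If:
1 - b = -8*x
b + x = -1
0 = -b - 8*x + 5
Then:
No Solution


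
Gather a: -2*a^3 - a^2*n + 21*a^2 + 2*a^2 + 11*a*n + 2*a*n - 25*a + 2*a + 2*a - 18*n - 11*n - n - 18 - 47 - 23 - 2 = -2*a^3 + a^2*(23 - n) + a*(13*n - 21) - 30*n - 90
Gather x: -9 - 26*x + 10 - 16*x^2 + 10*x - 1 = -16*x^2 - 16*x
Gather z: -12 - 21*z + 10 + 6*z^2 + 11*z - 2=6*z^2 - 10*z - 4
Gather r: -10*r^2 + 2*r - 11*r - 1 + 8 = -10*r^2 - 9*r + 7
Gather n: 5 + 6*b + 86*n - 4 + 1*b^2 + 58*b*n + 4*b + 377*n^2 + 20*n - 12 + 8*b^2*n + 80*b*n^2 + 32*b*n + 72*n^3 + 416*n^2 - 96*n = b^2 + 10*b + 72*n^3 + n^2*(80*b + 793) + n*(8*b^2 + 90*b + 10) - 11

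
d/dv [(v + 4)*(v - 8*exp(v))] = v - (v + 4)*(8*exp(v) - 1) - 8*exp(v)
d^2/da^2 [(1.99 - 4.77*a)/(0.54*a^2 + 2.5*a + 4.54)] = (-(1.08*a + 2.5)*(2.16*a + 5.0)*(4.77*a - 1.99) + (15.4548*a + 21.7008)*(0.54*a^2 + 2.5*a + 4.54))/(0.54*a^2 + 2.5*a + 4.54)^3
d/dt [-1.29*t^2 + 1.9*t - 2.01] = 1.9 - 2.58*t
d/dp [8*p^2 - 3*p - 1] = 16*p - 3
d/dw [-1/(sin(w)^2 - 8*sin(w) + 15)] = 2*(sin(w) - 4)*cos(w)/(sin(w)^2 - 8*sin(w) + 15)^2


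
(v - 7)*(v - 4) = v^2 - 11*v + 28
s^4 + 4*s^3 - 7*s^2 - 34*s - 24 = (s - 3)*(s + 1)*(s + 2)*(s + 4)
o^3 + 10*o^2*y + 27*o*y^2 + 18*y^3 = (o + y)*(o + 3*y)*(o + 6*y)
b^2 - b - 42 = (b - 7)*(b + 6)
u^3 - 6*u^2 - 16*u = u*(u - 8)*(u + 2)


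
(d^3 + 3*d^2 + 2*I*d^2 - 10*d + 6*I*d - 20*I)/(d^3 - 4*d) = (d^2 + d*(5 + 2*I) + 10*I)/(d*(d + 2))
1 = 1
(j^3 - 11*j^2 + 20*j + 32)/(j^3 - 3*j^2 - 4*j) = (j - 8)/j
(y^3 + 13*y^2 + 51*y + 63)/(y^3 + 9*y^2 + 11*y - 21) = (y + 3)/(y - 1)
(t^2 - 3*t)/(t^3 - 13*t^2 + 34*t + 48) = t*(t - 3)/(t^3 - 13*t^2 + 34*t + 48)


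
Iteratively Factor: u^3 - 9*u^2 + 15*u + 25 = (u - 5)*(u^2 - 4*u - 5) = (u - 5)*(u + 1)*(u - 5)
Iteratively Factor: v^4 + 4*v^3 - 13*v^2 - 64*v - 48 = (v + 3)*(v^3 + v^2 - 16*v - 16) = (v + 3)*(v + 4)*(v^2 - 3*v - 4) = (v + 1)*(v + 3)*(v + 4)*(v - 4)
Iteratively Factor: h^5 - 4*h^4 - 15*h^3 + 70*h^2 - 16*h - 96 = (h - 3)*(h^4 - h^3 - 18*h^2 + 16*h + 32) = (h - 3)*(h - 2)*(h^3 + h^2 - 16*h - 16) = (h - 4)*(h - 3)*(h - 2)*(h^2 + 5*h + 4) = (h - 4)*(h - 3)*(h - 2)*(h + 4)*(h + 1)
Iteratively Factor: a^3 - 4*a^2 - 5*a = (a)*(a^2 - 4*a - 5) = a*(a - 5)*(a + 1)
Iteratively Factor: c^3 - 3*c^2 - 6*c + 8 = (c - 1)*(c^2 - 2*c - 8) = (c - 1)*(c + 2)*(c - 4)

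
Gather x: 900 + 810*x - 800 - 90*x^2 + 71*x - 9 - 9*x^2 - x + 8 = -99*x^2 + 880*x + 99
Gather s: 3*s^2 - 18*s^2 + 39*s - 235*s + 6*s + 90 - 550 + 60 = -15*s^2 - 190*s - 400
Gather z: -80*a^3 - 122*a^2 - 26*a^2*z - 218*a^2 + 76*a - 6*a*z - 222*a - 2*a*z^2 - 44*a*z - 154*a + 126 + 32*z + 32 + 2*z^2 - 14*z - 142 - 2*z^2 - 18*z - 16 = -80*a^3 - 340*a^2 - 2*a*z^2 - 300*a + z*(-26*a^2 - 50*a)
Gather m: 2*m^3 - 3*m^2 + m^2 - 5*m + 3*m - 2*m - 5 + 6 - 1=2*m^3 - 2*m^2 - 4*m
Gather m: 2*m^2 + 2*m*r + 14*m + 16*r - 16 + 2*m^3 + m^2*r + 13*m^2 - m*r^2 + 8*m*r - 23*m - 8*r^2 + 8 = 2*m^3 + m^2*(r + 15) + m*(-r^2 + 10*r - 9) - 8*r^2 + 16*r - 8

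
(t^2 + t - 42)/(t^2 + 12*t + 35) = (t - 6)/(t + 5)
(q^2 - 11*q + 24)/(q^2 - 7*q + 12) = (q - 8)/(q - 4)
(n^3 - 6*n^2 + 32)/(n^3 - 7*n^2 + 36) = (n^2 - 8*n + 16)/(n^2 - 9*n + 18)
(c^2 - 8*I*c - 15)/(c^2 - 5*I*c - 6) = (c - 5*I)/(c - 2*I)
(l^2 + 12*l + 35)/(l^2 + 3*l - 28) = (l + 5)/(l - 4)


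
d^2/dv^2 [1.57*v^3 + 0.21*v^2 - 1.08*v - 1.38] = 9.42*v + 0.42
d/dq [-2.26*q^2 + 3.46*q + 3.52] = 3.46 - 4.52*q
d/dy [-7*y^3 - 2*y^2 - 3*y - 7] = -21*y^2 - 4*y - 3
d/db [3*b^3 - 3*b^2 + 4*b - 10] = 9*b^2 - 6*b + 4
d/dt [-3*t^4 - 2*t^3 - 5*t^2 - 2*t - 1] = -12*t^3 - 6*t^2 - 10*t - 2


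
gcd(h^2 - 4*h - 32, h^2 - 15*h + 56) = h - 8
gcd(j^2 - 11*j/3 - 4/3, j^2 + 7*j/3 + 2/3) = j + 1/3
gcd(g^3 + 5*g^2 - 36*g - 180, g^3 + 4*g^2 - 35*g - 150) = g^2 - g - 30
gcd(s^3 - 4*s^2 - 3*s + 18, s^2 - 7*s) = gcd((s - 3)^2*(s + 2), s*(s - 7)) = 1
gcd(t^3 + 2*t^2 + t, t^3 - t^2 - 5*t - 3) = t^2 + 2*t + 1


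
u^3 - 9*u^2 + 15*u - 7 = (u - 7)*(u - 1)^2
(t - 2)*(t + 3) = t^2 + t - 6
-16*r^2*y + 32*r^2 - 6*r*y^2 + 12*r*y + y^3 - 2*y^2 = (-8*r + y)*(2*r + y)*(y - 2)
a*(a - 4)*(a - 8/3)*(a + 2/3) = a^4 - 6*a^3 + 56*a^2/9 + 64*a/9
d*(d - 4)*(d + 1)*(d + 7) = d^4 + 4*d^3 - 25*d^2 - 28*d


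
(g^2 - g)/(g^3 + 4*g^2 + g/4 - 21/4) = 4*g/(4*g^2 + 20*g + 21)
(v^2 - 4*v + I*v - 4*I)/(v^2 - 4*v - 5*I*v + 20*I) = (v + I)/(v - 5*I)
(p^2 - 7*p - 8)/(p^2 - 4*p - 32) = (p + 1)/(p + 4)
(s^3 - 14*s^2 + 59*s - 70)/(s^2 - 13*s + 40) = (s^2 - 9*s + 14)/(s - 8)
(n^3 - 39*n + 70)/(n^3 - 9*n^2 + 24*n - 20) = (n + 7)/(n - 2)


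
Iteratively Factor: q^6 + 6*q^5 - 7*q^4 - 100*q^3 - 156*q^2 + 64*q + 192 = (q - 4)*(q^5 + 10*q^4 + 33*q^3 + 32*q^2 - 28*q - 48) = (q - 4)*(q + 2)*(q^4 + 8*q^3 + 17*q^2 - 2*q - 24) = (q - 4)*(q - 1)*(q + 2)*(q^3 + 9*q^2 + 26*q + 24) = (q - 4)*(q - 1)*(q + 2)*(q + 3)*(q^2 + 6*q + 8) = (q - 4)*(q - 1)*(q + 2)^2*(q + 3)*(q + 4)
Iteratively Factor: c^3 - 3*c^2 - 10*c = (c + 2)*(c^2 - 5*c) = (c - 5)*(c + 2)*(c)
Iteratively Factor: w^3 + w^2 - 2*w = (w - 1)*(w^2 + 2*w) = w*(w - 1)*(w + 2)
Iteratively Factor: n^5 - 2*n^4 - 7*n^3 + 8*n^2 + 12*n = (n + 2)*(n^4 - 4*n^3 + n^2 + 6*n) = (n + 1)*(n + 2)*(n^3 - 5*n^2 + 6*n) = n*(n + 1)*(n + 2)*(n^2 - 5*n + 6) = n*(n - 2)*(n + 1)*(n + 2)*(n - 3)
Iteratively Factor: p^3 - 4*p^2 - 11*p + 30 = (p - 2)*(p^2 - 2*p - 15) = (p - 2)*(p + 3)*(p - 5)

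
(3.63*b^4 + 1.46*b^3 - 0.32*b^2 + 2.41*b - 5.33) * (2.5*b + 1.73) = 9.075*b^5 + 9.9299*b^4 + 1.7258*b^3 + 5.4714*b^2 - 9.1557*b - 9.2209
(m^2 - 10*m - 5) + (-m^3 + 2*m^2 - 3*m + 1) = -m^3 + 3*m^2 - 13*m - 4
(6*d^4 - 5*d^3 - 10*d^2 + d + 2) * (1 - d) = -6*d^5 + 11*d^4 + 5*d^3 - 11*d^2 - d + 2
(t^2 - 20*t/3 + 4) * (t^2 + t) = t^4 - 17*t^3/3 - 8*t^2/3 + 4*t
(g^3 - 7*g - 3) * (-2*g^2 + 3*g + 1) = -2*g^5 + 3*g^4 + 15*g^3 - 15*g^2 - 16*g - 3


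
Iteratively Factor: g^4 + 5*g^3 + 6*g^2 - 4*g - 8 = (g + 2)*(g^3 + 3*g^2 - 4) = (g + 2)^2*(g^2 + g - 2) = (g - 1)*(g + 2)^2*(g + 2)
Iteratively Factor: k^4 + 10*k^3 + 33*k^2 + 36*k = (k)*(k^3 + 10*k^2 + 33*k + 36) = k*(k + 4)*(k^2 + 6*k + 9) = k*(k + 3)*(k + 4)*(k + 3)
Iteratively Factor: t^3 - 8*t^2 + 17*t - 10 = (t - 5)*(t^2 - 3*t + 2) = (t - 5)*(t - 1)*(t - 2)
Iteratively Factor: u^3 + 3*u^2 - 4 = (u - 1)*(u^2 + 4*u + 4) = (u - 1)*(u + 2)*(u + 2)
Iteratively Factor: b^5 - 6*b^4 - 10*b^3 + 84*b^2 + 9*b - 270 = (b + 3)*(b^4 - 9*b^3 + 17*b^2 + 33*b - 90) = (b - 3)*(b + 3)*(b^3 - 6*b^2 - b + 30) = (b - 3)^2*(b + 3)*(b^2 - 3*b - 10) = (b - 3)^2*(b + 2)*(b + 3)*(b - 5)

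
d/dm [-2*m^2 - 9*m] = -4*m - 9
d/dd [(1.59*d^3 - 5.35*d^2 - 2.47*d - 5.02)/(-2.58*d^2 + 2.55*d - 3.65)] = (-4.1022*d^4 + 8.109*d^3 - 37.4256*d^2 + 13.1518*d + 21.8165)/(6.6564*d^4 - 13.158*d^3 + 25.3365*d^2 - 18.615*d + 13.3225)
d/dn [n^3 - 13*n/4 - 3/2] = 3*n^2 - 13/4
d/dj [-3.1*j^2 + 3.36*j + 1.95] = 3.36 - 6.2*j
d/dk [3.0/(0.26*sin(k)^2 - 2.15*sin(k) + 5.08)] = (6.45 - 1.56*sin(k))*cos(k)/(0.26*sin(k)^2 - 2.15*sin(k) + 5.08)^2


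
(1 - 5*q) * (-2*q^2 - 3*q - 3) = 10*q^3 + 13*q^2 + 12*q - 3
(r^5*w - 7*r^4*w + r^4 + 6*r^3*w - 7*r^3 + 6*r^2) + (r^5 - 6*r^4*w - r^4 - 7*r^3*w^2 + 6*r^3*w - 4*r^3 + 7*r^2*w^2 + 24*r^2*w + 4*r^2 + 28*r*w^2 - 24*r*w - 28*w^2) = r^5*w + r^5 - 13*r^4*w - 7*r^3*w^2 + 12*r^3*w - 11*r^3 + 7*r^2*w^2 + 24*r^2*w + 10*r^2 + 28*r*w^2 - 24*r*w - 28*w^2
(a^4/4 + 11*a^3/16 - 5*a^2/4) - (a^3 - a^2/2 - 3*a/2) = a^4/4 - 5*a^3/16 - 3*a^2/4 + 3*a/2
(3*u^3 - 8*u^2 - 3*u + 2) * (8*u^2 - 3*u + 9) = 24*u^5 - 73*u^4 + 27*u^3 - 47*u^2 - 33*u + 18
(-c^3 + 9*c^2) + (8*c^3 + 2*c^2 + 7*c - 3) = 7*c^3 + 11*c^2 + 7*c - 3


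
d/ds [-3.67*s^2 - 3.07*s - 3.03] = -7.34*s - 3.07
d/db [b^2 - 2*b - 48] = 2*b - 2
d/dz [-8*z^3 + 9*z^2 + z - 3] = -24*z^2 + 18*z + 1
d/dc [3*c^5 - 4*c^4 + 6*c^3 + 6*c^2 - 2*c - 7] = 15*c^4 - 16*c^3 + 18*c^2 + 12*c - 2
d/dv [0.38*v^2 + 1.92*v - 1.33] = 0.76*v + 1.92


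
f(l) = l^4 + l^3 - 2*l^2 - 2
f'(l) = 4*l^3 + 3*l^2 - 4*l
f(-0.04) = -2.00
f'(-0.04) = 0.16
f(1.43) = 1.02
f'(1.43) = 12.11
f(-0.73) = -3.17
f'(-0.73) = 2.96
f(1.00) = -2.00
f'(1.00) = 3.00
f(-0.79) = -3.35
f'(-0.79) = 3.06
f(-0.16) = -2.05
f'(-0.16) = 0.70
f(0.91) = -2.22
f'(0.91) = 1.86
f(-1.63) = -4.59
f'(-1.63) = -2.83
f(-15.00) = 46798.00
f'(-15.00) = -12765.00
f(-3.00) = 34.00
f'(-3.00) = -69.00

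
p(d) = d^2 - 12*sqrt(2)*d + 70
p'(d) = 2*d - 12*sqrt(2)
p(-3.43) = 139.97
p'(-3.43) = -23.83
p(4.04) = 17.76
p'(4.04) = -8.89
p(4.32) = 15.35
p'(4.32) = -8.33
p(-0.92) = 86.46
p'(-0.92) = -18.81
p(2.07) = 39.16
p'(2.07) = -12.83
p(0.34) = 64.35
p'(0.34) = -16.29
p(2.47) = 34.18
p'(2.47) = -12.03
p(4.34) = 15.18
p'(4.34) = -8.29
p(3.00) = 28.09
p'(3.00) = -10.97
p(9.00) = -1.74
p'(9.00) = 1.03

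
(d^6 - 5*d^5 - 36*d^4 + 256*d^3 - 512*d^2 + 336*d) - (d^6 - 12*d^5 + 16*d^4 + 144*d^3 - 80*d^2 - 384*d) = 7*d^5 - 52*d^4 + 112*d^3 - 432*d^2 + 720*d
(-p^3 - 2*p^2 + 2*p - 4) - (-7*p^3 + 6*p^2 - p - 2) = 6*p^3 - 8*p^2 + 3*p - 2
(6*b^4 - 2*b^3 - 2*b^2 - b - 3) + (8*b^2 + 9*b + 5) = 6*b^4 - 2*b^3 + 6*b^2 + 8*b + 2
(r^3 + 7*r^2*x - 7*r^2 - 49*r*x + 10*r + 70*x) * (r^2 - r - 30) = r^5 + 7*r^4*x - 8*r^4 - 56*r^3*x - 13*r^3 - 91*r^2*x + 200*r^2 + 1400*r*x - 300*r - 2100*x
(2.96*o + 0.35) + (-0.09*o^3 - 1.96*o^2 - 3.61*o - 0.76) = -0.09*o^3 - 1.96*o^2 - 0.65*o - 0.41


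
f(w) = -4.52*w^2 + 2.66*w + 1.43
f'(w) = 2.66 - 9.04*w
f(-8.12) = -318.19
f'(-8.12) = 76.06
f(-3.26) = -55.28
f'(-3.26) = 32.13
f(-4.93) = -121.54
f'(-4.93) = 47.23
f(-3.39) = -59.53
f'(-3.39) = 33.31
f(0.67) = 1.18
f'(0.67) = -3.40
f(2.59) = -22.00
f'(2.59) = -20.75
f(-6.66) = -216.77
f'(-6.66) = 62.87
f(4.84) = -91.58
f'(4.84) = -41.09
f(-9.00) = -388.63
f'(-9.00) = 84.02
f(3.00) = -31.27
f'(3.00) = -24.46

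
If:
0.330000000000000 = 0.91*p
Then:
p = 0.36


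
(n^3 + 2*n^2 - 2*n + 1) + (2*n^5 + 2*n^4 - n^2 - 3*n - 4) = 2*n^5 + 2*n^4 + n^3 + n^2 - 5*n - 3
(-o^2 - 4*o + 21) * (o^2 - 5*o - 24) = -o^4 + o^3 + 65*o^2 - 9*o - 504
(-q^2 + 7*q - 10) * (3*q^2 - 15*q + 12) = -3*q^4 + 36*q^3 - 147*q^2 + 234*q - 120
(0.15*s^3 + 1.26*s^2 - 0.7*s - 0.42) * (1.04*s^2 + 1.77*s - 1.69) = 0.156*s^5 + 1.5759*s^4 + 1.2487*s^3 - 3.8052*s^2 + 0.4396*s + 0.7098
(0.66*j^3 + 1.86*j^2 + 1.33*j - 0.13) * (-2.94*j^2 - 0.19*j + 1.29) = -1.9404*j^5 - 5.5938*j^4 - 3.4122*j^3 + 2.5289*j^2 + 1.7404*j - 0.1677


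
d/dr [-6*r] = -6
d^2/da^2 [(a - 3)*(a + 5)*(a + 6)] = 6*a + 16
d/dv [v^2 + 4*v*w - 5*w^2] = 2*v + 4*w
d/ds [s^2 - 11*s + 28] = 2*s - 11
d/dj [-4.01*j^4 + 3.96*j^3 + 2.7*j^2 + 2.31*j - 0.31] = -16.04*j^3 + 11.88*j^2 + 5.4*j + 2.31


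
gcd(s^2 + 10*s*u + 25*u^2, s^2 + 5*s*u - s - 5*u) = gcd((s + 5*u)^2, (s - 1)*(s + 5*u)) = s + 5*u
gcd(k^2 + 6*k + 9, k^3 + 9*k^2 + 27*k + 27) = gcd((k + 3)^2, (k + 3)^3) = k^2 + 6*k + 9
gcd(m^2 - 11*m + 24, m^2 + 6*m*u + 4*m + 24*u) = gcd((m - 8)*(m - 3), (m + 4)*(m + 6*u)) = 1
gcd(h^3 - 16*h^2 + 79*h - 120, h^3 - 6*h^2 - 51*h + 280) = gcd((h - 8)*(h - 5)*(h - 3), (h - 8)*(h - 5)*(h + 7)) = h^2 - 13*h + 40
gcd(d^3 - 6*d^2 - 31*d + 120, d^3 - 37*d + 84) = d - 3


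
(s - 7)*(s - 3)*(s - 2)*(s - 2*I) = s^4 - 12*s^3 - 2*I*s^3 + 41*s^2 + 24*I*s^2 - 42*s - 82*I*s + 84*I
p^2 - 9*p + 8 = (p - 8)*(p - 1)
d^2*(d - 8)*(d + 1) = d^4 - 7*d^3 - 8*d^2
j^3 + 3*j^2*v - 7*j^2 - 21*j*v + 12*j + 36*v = (j - 4)*(j - 3)*(j + 3*v)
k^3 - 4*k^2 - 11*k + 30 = (k - 5)*(k - 2)*(k + 3)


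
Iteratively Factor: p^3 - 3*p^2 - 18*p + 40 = (p + 4)*(p^2 - 7*p + 10) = (p - 5)*(p + 4)*(p - 2)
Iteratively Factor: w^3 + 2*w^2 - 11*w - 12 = (w + 1)*(w^2 + w - 12) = (w - 3)*(w + 1)*(w + 4)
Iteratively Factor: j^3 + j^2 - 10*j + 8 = (j - 2)*(j^2 + 3*j - 4) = (j - 2)*(j + 4)*(j - 1)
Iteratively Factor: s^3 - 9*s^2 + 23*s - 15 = (s - 5)*(s^2 - 4*s + 3) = (s - 5)*(s - 1)*(s - 3)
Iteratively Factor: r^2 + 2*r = (r + 2)*(r)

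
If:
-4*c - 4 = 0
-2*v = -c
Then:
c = -1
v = -1/2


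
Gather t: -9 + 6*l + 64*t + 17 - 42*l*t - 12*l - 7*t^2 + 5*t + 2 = -6*l - 7*t^2 + t*(69 - 42*l) + 10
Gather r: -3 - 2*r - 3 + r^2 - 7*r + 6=r^2 - 9*r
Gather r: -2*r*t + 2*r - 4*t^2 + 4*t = r*(2 - 2*t) - 4*t^2 + 4*t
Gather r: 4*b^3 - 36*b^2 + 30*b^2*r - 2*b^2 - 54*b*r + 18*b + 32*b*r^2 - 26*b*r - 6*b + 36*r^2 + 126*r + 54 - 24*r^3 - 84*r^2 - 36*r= 4*b^3 - 38*b^2 + 12*b - 24*r^3 + r^2*(32*b - 48) + r*(30*b^2 - 80*b + 90) + 54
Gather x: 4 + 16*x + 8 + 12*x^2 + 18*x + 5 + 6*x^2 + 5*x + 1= 18*x^2 + 39*x + 18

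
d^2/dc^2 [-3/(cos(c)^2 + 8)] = 6*(2*sin(c)^4 + 15*sin(c)^2 - 9)/(cos(c)^2 + 8)^3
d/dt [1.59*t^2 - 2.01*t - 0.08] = 3.18*t - 2.01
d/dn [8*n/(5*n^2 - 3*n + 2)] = 8*(2 - 5*n^2)/(25*n^4 - 30*n^3 + 29*n^2 - 12*n + 4)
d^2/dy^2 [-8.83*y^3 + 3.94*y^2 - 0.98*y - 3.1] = 7.88 - 52.98*y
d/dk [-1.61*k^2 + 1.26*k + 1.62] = 1.26 - 3.22*k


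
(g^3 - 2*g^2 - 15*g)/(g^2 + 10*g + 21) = g*(g - 5)/(g + 7)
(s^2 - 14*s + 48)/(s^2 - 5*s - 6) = (s - 8)/(s + 1)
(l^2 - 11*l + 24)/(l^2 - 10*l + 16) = (l - 3)/(l - 2)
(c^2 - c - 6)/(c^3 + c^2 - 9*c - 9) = (c + 2)/(c^2 + 4*c + 3)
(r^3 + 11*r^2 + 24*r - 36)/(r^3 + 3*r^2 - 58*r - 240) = (r^2 + 5*r - 6)/(r^2 - 3*r - 40)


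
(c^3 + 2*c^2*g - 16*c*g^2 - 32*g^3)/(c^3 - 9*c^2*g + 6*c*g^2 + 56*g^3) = (c + 4*g)/(c - 7*g)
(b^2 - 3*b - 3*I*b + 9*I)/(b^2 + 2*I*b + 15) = (b - 3)/(b + 5*I)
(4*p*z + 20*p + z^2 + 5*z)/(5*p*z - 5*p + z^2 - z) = (4*p*z + 20*p + z^2 + 5*z)/(5*p*z - 5*p + z^2 - z)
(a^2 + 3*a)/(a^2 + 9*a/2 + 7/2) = 2*a*(a + 3)/(2*a^2 + 9*a + 7)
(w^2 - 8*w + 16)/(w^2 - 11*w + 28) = (w - 4)/(w - 7)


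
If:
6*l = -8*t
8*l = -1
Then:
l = -1/8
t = 3/32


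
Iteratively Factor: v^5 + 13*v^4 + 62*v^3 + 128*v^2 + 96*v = (v + 3)*(v^4 + 10*v^3 + 32*v^2 + 32*v) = v*(v + 3)*(v^3 + 10*v^2 + 32*v + 32) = v*(v + 3)*(v + 4)*(v^2 + 6*v + 8) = v*(v + 3)*(v + 4)^2*(v + 2)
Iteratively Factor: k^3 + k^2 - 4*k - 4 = (k + 1)*(k^2 - 4) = (k - 2)*(k + 1)*(k + 2)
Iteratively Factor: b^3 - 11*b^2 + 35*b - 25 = (b - 5)*(b^2 - 6*b + 5) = (b - 5)^2*(b - 1)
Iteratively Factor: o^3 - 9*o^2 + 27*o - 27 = (o - 3)*(o^2 - 6*o + 9) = (o - 3)^2*(o - 3)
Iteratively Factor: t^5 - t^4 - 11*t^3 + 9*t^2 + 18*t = (t - 3)*(t^4 + 2*t^3 - 5*t^2 - 6*t) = t*(t - 3)*(t^3 + 2*t^2 - 5*t - 6) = t*(t - 3)*(t - 2)*(t^2 + 4*t + 3) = t*(t - 3)*(t - 2)*(t + 3)*(t + 1)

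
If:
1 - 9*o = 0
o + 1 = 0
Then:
No Solution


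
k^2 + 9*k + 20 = (k + 4)*(k + 5)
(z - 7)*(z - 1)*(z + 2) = z^3 - 6*z^2 - 9*z + 14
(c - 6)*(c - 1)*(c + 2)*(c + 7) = c^4 + 2*c^3 - 43*c^2 - 44*c + 84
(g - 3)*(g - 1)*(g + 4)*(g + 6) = g^4 + 6*g^3 - 13*g^2 - 66*g + 72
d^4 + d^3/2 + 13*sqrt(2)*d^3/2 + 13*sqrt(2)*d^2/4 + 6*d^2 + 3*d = d*(d + 1/2)*(d + sqrt(2)/2)*(d + 6*sqrt(2))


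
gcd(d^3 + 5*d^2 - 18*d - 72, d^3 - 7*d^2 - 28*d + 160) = d - 4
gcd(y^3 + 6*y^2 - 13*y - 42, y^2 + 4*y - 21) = y^2 + 4*y - 21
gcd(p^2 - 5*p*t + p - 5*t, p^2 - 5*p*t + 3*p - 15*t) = p - 5*t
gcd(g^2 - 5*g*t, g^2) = g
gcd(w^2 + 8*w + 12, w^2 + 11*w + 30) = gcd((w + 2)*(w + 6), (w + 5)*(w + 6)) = w + 6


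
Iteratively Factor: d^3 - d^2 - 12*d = (d)*(d^2 - d - 12) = d*(d + 3)*(d - 4)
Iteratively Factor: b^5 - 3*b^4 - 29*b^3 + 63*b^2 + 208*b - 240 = (b + 3)*(b^4 - 6*b^3 - 11*b^2 + 96*b - 80) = (b - 5)*(b + 3)*(b^3 - b^2 - 16*b + 16) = (b - 5)*(b - 1)*(b + 3)*(b^2 - 16) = (b - 5)*(b - 1)*(b + 3)*(b + 4)*(b - 4)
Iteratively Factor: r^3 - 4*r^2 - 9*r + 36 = (r - 3)*(r^2 - r - 12) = (r - 4)*(r - 3)*(r + 3)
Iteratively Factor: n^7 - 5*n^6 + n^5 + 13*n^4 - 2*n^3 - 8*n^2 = (n - 1)*(n^6 - 4*n^5 - 3*n^4 + 10*n^3 + 8*n^2) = (n - 1)*(n + 1)*(n^5 - 5*n^4 + 2*n^3 + 8*n^2) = (n - 1)*(n + 1)^2*(n^4 - 6*n^3 + 8*n^2) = n*(n - 1)*(n + 1)^2*(n^3 - 6*n^2 + 8*n) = n*(n - 2)*(n - 1)*(n + 1)^2*(n^2 - 4*n) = n*(n - 4)*(n - 2)*(n - 1)*(n + 1)^2*(n)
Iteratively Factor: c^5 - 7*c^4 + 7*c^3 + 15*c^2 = (c + 1)*(c^4 - 8*c^3 + 15*c^2) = (c - 3)*(c + 1)*(c^3 - 5*c^2) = c*(c - 3)*(c + 1)*(c^2 - 5*c) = c*(c - 5)*(c - 3)*(c + 1)*(c)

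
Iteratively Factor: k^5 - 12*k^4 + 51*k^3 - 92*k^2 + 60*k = (k - 2)*(k^4 - 10*k^3 + 31*k^2 - 30*k) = k*(k - 2)*(k^3 - 10*k^2 + 31*k - 30) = k*(k - 2)^2*(k^2 - 8*k + 15) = k*(k - 3)*(k - 2)^2*(k - 5)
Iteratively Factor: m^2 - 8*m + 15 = (m - 5)*(m - 3)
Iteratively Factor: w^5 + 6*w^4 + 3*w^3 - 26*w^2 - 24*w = (w + 4)*(w^4 + 2*w^3 - 5*w^2 - 6*w) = (w + 1)*(w + 4)*(w^3 + w^2 - 6*w) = (w - 2)*(w + 1)*(w + 4)*(w^2 + 3*w) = (w - 2)*(w + 1)*(w + 3)*(w + 4)*(w)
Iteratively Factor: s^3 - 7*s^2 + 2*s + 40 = (s + 2)*(s^2 - 9*s + 20) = (s - 5)*(s + 2)*(s - 4)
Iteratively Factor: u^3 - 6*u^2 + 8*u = (u)*(u^2 - 6*u + 8) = u*(u - 4)*(u - 2)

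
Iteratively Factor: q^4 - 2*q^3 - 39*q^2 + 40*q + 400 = (q - 5)*(q^3 + 3*q^2 - 24*q - 80) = (q - 5)*(q + 4)*(q^2 - q - 20) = (q - 5)*(q + 4)^2*(q - 5)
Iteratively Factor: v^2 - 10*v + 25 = (v - 5)*(v - 5)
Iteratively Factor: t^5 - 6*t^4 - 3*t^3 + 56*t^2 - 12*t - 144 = (t - 3)*(t^4 - 3*t^3 - 12*t^2 + 20*t + 48) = (t - 3)^2*(t^3 - 12*t - 16) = (t - 3)^2*(t + 2)*(t^2 - 2*t - 8) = (t - 3)^2*(t + 2)^2*(t - 4)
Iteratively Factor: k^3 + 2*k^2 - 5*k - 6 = (k + 1)*(k^2 + k - 6) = (k - 2)*(k + 1)*(k + 3)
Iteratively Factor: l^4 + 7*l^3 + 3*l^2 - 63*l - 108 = (l + 3)*(l^3 + 4*l^2 - 9*l - 36) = (l - 3)*(l + 3)*(l^2 + 7*l + 12) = (l - 3)*(l + 3)*(l + 4)*(l + 3)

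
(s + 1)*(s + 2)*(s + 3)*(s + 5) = s^4 + 11*s^3 + 41*s^2 + 61*s + 30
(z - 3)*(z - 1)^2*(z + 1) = z^4 - 4*z^3 + 2*z^2 + 4*z - 3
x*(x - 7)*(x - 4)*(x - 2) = x^4 - 13*x^3 + 50*x^2 - 56*x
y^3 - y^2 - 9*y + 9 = (y - 3)*(y - 1)*(y + 3)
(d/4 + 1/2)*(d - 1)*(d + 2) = d^3/4 + 3*d^2/4 - 1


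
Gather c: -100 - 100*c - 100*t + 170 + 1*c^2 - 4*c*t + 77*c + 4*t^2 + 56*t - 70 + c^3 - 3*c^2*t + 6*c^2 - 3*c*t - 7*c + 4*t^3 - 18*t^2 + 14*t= c^3 + c^2*(7 - 3*t) + c*(-7*t - 30) + 4*t^3 - 14*t^2 - 30*t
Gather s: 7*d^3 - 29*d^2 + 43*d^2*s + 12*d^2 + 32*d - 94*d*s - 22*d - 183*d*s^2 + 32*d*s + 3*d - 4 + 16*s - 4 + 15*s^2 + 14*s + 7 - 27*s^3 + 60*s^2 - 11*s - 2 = 7*d^3 - 17*d^2 + 13*d - 27*s^3 + s^2*(75 - 183*d) + s*(43*d^2 - 62*d + 19) - 3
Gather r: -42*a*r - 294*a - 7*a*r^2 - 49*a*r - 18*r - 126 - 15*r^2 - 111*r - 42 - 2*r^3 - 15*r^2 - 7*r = -294*a - 2*r^3 + r^2*(-7*a - 30) + r*(-91*a - 136) - 168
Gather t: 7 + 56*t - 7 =56*t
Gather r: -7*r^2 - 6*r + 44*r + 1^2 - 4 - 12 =-7*r^2 + 38*r - 15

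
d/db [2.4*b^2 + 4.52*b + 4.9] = 4.8*b + 4.52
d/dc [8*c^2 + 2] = 16*c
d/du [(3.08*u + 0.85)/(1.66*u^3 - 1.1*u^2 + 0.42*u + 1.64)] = (-10.2256*u^3 - 0.844999999999999*u^2 + 1.87*u + 4.6942)/(2.7556*u^6 - 3.652*u^5 + 2.6044*u^4 + 4.5208*u^3 - 3.4316*u^2 + 1.3776*u + 2.6896)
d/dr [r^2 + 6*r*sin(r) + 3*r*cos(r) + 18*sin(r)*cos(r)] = -3*r*sin(r) + 6*r*cos(r) + 2*r + 6*sin(r) + 3*cos(r) + 18*cos(2*r)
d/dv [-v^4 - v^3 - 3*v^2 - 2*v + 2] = -4*v^3 - 3*v^2 - 6*v - 2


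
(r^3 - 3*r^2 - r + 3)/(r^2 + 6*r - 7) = (r^2 - 2*r - 3)/(r + 7)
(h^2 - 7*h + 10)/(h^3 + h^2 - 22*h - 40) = (h - 2)/(h^2 + 6*h + 8)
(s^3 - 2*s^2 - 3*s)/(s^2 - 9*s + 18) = s*(s + 1)/(s - 6)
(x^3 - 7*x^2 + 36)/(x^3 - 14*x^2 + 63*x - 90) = (x + 2)/(x - 5)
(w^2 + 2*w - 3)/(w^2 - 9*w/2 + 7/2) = 2*(w + 3)/(2*w - 7)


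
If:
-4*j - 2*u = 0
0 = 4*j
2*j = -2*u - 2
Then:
No Solution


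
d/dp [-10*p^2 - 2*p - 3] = -20*p - 2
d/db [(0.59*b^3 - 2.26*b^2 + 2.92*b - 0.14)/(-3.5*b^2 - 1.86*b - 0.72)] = (-2.065*b^4 - 2.1948*b^3 + 13.1492*b^2 + 2.2744*b - 2.3628)/(12.25*b^4 + 13.02*b^3 + 8.4996*b^2 + 2.6784*b + 0.5184)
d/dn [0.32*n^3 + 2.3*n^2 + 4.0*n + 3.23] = 0.96*n^2 + 4.6*n + 4.0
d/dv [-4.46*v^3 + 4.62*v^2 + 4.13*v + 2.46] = -13.38*v^2 + 9.24*v + 4.13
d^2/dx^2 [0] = 0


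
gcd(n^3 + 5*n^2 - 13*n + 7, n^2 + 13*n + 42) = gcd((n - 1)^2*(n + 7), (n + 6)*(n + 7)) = n + 7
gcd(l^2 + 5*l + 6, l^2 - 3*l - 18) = l + 3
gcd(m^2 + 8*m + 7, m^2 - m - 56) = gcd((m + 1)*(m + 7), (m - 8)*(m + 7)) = m + 7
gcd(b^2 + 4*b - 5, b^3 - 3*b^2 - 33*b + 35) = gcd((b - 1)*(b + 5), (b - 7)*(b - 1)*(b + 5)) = b^2 + 4*b - 5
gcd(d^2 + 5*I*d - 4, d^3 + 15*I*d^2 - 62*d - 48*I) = d + I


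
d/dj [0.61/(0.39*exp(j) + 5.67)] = -0.2379*exp(j)/(0.39*exp(j) + 5.67)^2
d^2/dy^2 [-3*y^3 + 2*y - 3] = -18*y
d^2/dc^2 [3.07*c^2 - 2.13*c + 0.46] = 6.14000000000000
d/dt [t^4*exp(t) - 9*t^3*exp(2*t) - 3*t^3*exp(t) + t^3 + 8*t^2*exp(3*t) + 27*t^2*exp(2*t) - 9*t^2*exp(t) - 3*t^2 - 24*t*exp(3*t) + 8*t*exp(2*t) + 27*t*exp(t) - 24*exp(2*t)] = t^4*exp(t) - 18*t^3*exp(2*t) + t^3*exp(t) + 24*t^2*exp(3*t) + 27*t^2*exp(2*t) - 18*t^2*exp(t) + 3*t^2 - 56*t*exp(3*t) + 70*t*exp(2*t) + 9*t*exp(t) - 6*t - 24*exp(3*t) - 40*exp(2*t) + 27*exp(t)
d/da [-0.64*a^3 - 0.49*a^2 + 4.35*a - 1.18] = -1.92*a^2 - 0.98*a + 4.35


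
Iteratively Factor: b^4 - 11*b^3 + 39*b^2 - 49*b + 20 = (b - 1)*(b^3 - 10*b^2 + 29*b - 20) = (b - 1)^2*(b^2 - 9*b + 20) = (b - 5)*(b - 1)^2*(b - 4)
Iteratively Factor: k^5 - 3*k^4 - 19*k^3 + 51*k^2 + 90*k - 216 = (k - 2)*(k^4 - k^3 - 21*k^2 + 9*k + 108) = (k - 2)*(k + 3)*(k^3 - 4*k^2 - 9*k + 36) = (k - 3)*(k - 2)*(k + 3)*(k^2 - k - 12) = (k - 3)*(k - 2)*(k + 3)^2*(k - 4)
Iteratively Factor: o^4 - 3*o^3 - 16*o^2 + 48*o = (o + 4)*(o^3 - 7*o^2 + 12*o) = (o - 4)*(o + 4)*(o^2 - 3*o) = (o - 4)*(o - 3)*(o + 4)*(o)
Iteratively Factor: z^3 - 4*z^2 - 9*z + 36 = (z - 4)*(z^2 - 9) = (z - 4)*(z + 3)*(z - 3)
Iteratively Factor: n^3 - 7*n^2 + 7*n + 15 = (n - 3)*(n^2 - 4*n - 5) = (n - 3)*(n + 1)*(n - 5)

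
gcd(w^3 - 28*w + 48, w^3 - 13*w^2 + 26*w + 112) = 1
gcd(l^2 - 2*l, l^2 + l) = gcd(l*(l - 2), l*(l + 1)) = l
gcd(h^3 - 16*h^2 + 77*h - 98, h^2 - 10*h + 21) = h - 7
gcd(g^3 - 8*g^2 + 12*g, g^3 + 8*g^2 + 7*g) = g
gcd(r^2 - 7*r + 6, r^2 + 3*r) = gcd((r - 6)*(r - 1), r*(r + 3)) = 1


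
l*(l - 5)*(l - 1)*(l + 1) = l^4 - 5*l^3 - l^2 + 5*l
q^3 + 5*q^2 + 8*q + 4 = (q + 1)*(q + 2)^2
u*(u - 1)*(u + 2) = u^3 + u^2 - 2*u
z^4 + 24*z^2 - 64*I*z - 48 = (z - 2*I)^3*(z + 6*I)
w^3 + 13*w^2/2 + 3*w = w*(w + 1/2)*(w + 6)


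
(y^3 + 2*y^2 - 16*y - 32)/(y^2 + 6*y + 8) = y - 4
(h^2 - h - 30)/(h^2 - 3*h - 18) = (h + 5)/(h + 3)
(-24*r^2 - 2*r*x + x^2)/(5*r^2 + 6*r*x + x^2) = (-24*r^2 - 2*r*x + x^2)/(5*r^2 + 6*r*x + x^2)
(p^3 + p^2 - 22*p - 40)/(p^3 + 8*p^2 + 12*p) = (p^2 - p - 20)/(p*(p + 6))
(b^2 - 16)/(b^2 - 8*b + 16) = (b + 4)/(b - 4)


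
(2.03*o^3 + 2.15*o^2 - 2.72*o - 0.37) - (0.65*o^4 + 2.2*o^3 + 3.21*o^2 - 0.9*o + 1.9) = -0.65*o^4 - 0.17*o^3 - 1.06*o^2 - 1.82*o - 2.27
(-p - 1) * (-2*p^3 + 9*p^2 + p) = 2*p^4 - 7*p^3 - 10*p^2 - p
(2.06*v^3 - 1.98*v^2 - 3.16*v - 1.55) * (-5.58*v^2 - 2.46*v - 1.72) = -11.4948*v^5 + 5.9808*v^4 + 18.9604*v^3 + 19.8282*v^2 + 9.2482*v + 2.666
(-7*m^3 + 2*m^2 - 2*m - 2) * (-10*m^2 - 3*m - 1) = 70*m^5 + m^4 + 21*m^3 + 24*m^2 + 8*m + 2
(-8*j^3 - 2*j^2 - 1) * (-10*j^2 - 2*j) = 80*j^5 + 36*j^4 + 4*j^3 + 10*j^2 + 2*j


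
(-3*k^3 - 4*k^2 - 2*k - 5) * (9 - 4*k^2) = 12*k^5 + 16*k^4 - 19*k^3 - 16*k^2 - 18*k - 45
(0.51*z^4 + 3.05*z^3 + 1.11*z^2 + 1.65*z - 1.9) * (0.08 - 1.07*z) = -0.5457*z^5 - 3.2227*z^4 - 0.9437*z^3 - 1.6767*z^2 + 2.165*z - 0.152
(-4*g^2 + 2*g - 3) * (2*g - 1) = -8*g^3 + 8*g^2 - 8*g + 3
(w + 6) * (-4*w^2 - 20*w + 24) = -4*w^3 - 44*w^2 - 96*w + 144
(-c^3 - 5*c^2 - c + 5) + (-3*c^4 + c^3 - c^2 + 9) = -3*c^4 - 6*c^2 - c + 14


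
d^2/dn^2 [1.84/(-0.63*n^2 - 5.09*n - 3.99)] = (1.460592*n^2 + 11.800656*n - 1.84*(1.26*n + 5.09)*(2.52*n + 10.18) + 9.250416)/(0.63*n^2 + 5.09*n + 3.99)^3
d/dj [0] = 0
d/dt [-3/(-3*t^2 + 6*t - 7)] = 18*(1 - t)/(3*t^2 - 6*t + 7)^2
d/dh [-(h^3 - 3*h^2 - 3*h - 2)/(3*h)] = -2*h/3 + 1 - 2/(3*h^2)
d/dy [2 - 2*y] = -2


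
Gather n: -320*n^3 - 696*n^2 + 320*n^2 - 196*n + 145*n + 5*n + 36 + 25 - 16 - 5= -320*n^3 - 376*n^2 - 46*n + 40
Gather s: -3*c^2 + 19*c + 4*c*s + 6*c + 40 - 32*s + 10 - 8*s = -3*c^2 + 25*c + s*(4*c - 40) + 50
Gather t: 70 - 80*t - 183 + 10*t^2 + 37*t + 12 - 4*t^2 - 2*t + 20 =6*t^2 - 45*t - 81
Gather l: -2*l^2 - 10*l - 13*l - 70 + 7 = -2*l^2 - 23*l - 63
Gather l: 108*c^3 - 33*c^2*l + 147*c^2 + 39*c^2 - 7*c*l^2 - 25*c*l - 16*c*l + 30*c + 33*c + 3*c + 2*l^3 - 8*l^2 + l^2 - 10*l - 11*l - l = 108*c^3 + 186*c^2 + 66*c + 2*l^3 + l^2*(-7*c - 7) + l*(-33*c^2 - 41*c - 22)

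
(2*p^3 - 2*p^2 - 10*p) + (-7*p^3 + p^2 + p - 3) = -5*p^3 - p^2 - 9*p - 3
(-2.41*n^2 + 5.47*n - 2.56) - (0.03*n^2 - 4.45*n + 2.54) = -2.44*n^2 + 9.92*n - 5.1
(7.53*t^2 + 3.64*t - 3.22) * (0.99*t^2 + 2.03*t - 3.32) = 7.4547*t^4 + 18.8895*t^3 - 20.7982*t^2 - 18.6214*t + 10.6904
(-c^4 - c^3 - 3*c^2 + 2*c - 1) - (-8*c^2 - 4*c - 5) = -c^4 - c^3 + 5*c^2 + 6*c + 4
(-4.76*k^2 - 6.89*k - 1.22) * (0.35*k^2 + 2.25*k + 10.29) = -1.666*k^4 - 13.1215*k^3 - 64.9099*k^2 - 73.6431*k - 12.5538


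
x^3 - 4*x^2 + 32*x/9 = x*(x - 8/3)*(x - 4/3)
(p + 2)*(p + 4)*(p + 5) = p^3 + 11*p^2 + 38*p + 40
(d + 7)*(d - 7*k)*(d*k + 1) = d^3*k - 7*d^2*k^2 + 7*d^2*k + d^2 - 49*d*k^2 - 7*d*k + 7*d - 49*k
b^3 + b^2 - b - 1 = (b - 1)*(b + 1)^2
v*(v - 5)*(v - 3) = v^3 - 8*v^2 + 15*v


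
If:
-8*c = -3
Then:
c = 3/8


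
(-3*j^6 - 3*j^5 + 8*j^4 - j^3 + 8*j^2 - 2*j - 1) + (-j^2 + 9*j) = -3*j^6 - 3*j^5 + 8*j^4 - j^3 + 7*j^2 + 7*j - 1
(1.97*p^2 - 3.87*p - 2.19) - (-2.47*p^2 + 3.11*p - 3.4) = 4.44*p^2 - 6.98*p + 1.21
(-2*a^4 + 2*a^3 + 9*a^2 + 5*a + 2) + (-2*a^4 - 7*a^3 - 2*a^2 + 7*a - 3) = -4*a^4 - 5*a^3 + 7*a^2 + 12*a - 1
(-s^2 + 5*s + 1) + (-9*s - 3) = -s^2 - 4*s - 2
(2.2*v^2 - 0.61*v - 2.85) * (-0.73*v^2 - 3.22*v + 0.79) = -1.606*v^4 - 6.6387*v^3 + 5.7827*v^2 + 8.6951*v - 2.2515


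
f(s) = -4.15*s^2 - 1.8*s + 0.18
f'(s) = -8.3*s - 1.8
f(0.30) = -0.73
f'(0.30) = -4.29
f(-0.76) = -0.85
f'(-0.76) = 4.51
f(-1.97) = -12.38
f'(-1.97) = 14.55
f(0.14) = -0.15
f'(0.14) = -2.96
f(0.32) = -0.82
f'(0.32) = -4.46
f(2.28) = -25.50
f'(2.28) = -20.72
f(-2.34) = -18.33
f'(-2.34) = 17.62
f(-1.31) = -4.58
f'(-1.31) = 9.07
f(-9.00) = -319.77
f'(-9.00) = 72.90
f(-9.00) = -319.77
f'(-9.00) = 72.90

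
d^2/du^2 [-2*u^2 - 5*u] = -4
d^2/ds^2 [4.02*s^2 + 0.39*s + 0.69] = 8.04000000000000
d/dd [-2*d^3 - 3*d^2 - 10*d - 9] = -6*d^2 - 6*d - 10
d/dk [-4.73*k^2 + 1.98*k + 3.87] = 1.98 - 9.46*k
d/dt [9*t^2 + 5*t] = 18*t + 5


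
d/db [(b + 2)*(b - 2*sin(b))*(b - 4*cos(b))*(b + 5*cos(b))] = -(b + 2)*(b - 2*sin(b))*(b - 4*cos(b))*(5*sin(b) - 1) + (b + 2)*(b - 2*sin(b))*(b + 5*cos(b))*(4*sin(b) + 1) - (b + 2)*(b - 4*cos(b))*(b + 5*cos(b))*(2*cos(b) - 1) + (b - 2*sin(b))*(b - 4*cos(b))*(b + 5*cos(b))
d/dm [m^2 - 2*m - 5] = 2*m - 2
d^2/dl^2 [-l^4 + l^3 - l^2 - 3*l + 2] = -12*l^2 + 6*l - 2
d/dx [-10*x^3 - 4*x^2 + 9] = 2*x*(-15*x - 4)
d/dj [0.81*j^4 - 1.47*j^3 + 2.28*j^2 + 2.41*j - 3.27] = 3.24*j^3 - 4.41*j^2 + 4.56*j + 2.41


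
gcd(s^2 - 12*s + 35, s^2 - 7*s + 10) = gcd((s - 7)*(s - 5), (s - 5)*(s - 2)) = s - 5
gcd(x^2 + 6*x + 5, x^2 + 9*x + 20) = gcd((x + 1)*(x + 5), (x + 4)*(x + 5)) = x + 5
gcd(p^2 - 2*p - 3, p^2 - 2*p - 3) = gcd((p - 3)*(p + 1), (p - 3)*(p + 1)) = p^2 - 2*p - 3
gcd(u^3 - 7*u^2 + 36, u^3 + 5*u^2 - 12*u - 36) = u^2 - u - 6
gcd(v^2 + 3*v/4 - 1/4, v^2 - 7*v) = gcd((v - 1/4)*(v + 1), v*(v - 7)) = 1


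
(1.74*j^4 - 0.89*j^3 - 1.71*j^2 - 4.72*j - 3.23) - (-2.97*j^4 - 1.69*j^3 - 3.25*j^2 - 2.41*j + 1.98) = 4.71*j^4 + 0.8*j^3 + 1.54*j^2 - 2.31*j - 5.21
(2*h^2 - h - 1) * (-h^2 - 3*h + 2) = -2*h^4 - 5*h^3 + 8*h^2 + h - 2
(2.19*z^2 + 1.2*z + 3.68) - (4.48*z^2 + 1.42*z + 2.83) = -2.29*z^2 - 0.22*z + 0.85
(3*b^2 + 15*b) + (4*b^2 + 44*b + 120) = 7*b^2 + 59*b + 120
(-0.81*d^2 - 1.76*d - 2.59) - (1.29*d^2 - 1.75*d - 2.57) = -2.1*d^2 - 0.01*d - 0.02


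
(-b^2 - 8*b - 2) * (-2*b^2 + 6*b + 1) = 2*b^4 + 10*b^3 - 45*b^2 - 20*b - 2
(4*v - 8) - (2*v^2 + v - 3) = -2*v^2 + 3*v - 5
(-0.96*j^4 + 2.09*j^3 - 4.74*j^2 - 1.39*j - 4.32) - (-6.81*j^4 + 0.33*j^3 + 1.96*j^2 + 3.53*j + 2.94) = 5.85*j^4 + 1.76*j^3 - 6.7*j^2 - 4.92*j - 7.26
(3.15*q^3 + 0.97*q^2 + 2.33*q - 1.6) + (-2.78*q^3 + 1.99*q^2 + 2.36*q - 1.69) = 0.37*q^3 + 2.96*q^2 + 4.69*q - 3.29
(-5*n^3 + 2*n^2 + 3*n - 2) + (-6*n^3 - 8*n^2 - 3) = -11*n^3 - 6*n^2 + 3*n - 5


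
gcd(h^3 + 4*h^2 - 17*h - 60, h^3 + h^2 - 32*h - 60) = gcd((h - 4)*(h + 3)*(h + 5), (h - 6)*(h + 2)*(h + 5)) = h + 5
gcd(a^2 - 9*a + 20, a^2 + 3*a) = 1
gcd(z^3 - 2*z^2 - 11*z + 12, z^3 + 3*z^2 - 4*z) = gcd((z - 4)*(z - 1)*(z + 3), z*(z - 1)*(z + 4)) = z - 1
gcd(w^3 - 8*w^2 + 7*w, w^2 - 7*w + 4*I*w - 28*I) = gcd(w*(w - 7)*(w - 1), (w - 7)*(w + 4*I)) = w - 7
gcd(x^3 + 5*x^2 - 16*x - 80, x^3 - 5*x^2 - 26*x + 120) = x^2 + x - 20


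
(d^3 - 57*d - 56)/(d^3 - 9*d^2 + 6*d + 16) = (d + 7)/(d - 2)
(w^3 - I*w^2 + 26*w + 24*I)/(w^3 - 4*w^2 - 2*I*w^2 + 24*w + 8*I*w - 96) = (w + I)/(w - 4)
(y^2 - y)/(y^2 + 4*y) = (y - 1)/(y + 4)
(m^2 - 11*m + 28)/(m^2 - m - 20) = (-m^2 + 11*m - 28)/(-m^2 + m + 20)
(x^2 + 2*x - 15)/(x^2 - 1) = (x^2 + 2*x - 15)/(x^2 - 1)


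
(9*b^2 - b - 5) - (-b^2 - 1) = 10*b^2 - b - 4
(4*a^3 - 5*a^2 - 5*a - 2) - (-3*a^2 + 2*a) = 4*a^3 - 2*a^2 - 7*a - 2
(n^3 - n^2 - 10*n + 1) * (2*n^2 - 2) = 2*n^5 - 2*n^4 - 22*n^3 + 4*n^2 + 20*n - 2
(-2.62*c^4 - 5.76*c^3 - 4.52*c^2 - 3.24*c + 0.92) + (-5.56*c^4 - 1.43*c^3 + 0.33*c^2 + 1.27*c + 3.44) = -8.18*c^4 - 7.19*c^3 - 4.19*c^2 - 1.97*c + 4.36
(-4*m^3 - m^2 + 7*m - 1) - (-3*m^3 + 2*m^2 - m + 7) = -m^3 - 3*m^2 + 8*m - 8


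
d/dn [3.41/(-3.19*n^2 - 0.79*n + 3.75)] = (21.7558*n + 2.6939)/(3.19*n^2 + 0.79*n - 3.75)^2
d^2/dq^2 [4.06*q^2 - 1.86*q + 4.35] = 8.12000000000000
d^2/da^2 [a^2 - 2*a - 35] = 2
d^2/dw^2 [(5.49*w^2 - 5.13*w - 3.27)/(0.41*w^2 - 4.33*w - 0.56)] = (17.768088*w^3 + 4.26490200000001*w^2 + 27.764298*w - 95.797614)/(0.068921*w^6 - 2.183619*w^5 + 22.778739*w^4 - 75.217729*w^3 - 31.112424*w^2 - 4.073664*w - 0.175616)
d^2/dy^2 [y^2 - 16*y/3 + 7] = 2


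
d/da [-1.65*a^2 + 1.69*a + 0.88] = 1.69 - 3.3*a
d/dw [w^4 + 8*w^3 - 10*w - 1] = 4*w^3 + 24*w^2 - 10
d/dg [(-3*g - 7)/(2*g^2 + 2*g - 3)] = (6*g^2 + 28*g + 23)/(4*g^4 + 8*g^3 - 8*g^2 - 12*g + 9)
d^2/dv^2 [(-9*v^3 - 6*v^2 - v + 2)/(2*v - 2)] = (-9*v^3 + 27*v^2 - 27*v - 5)/(v^3 - 3*v^2 + 3*v - 1)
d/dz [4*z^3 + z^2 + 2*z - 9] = 12*z^2 + 2*z + 2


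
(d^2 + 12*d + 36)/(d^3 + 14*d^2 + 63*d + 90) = (d + 6)/(d^2 + 8*d + 15)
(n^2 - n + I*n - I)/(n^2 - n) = (n + I)/n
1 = 1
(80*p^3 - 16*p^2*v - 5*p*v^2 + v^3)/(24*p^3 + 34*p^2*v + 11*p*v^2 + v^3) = (20*p^2 - 9*p*v + v^2)/(6*p^2 + 7*p*v + v^2)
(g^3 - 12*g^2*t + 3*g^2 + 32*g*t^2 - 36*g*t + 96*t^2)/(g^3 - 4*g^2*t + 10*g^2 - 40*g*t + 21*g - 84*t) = (g - 8*t)/(g + 7)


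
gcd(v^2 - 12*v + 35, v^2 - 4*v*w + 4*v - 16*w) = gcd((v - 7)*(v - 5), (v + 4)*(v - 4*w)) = 1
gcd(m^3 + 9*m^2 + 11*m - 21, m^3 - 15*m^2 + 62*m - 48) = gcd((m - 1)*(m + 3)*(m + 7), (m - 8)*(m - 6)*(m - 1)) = m - 1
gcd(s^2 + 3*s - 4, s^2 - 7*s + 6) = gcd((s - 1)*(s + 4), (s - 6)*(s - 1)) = s - 1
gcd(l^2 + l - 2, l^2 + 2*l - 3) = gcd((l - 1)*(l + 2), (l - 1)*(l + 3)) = l - 1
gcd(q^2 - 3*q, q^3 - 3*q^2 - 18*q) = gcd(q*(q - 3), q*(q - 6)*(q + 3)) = q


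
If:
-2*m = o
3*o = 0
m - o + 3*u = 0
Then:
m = 0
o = 0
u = 0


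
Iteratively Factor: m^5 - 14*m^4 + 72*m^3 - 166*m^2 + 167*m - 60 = (m - 5)*(m^4 - 9*m^3 + 27*m^2 - 31*m + 12) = (m - 5)*(m - 4)*(m^3 - 5*m^2 + 7*m - 3) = (m - 5)*(m - 4)*(m - 1)*(m^2 - 4*m + 3) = (m - 5)*(m - 4)*(m - 1)^2*(m - 3)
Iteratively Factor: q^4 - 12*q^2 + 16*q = (q - 2)*(q^3 + 2*q^2 - 8*q) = (q - 2)^2*(q^2 + 4*q) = (q - 2)^2*(q + 4)*(q)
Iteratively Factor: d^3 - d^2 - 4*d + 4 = (d - 2)*(d^2 + d - 2) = (d - 2)*(d + 2)*(d - 1)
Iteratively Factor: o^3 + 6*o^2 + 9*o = (o)*(o^2 + 6*o + 9) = o*(o + 3)*(o + 3)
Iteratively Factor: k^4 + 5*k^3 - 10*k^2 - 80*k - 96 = (k + 3)*(k^3 + 2*k^2 - 16*k - 32) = (k + 3)*(k + 4)*(k^2 - 2*k - 8) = (k - 4)*(k + 3)*(k + 4)*(k + 2)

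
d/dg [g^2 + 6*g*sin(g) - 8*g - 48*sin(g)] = 6*g*cos(g) + 2*g + 6*sin(g) - 48*cos(g) - 8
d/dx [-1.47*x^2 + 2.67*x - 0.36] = 2.67 - 2.94*x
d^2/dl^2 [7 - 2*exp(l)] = -2*exp(l)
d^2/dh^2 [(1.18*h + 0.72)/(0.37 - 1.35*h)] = -3.80322/(1.35*h - 0.37)^3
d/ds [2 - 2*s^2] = -4*s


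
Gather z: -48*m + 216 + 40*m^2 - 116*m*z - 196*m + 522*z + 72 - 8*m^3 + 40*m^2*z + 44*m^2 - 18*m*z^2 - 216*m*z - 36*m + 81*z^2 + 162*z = -8*m^3 + 84*m^2 - 280*m + z^2*(81 - 18*m) + z*(40*m^2 - 332*m + 684) + 288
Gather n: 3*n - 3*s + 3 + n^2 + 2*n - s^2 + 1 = n^2 + 5*n - s^2 - 3*s + 4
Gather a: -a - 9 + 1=-a - 8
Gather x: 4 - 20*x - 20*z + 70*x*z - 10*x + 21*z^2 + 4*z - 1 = x*(70*z - 30) + 21*z^2 - 16*z + 3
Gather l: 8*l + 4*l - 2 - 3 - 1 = 12*l - 6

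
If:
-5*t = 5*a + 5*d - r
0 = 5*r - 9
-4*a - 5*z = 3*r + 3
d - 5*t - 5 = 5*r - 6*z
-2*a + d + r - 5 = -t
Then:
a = -71/75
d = 4888/1125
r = 9/5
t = -3418/1125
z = -346/375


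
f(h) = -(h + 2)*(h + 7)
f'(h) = -2*h - 9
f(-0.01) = -13.91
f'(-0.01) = -8.98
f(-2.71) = 3.05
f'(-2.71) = -3.58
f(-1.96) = -0.20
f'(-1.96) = -5.08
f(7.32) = -133.46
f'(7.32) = -23.64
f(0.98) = -23.78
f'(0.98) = -10.96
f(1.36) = -28.09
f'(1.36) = -11.72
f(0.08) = -14.73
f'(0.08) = -9.16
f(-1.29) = -4.05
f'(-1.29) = -6.42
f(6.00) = -104.00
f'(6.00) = -21.00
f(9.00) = -176.00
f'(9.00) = -27.00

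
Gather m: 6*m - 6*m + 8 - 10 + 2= 0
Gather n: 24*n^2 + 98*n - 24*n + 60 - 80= 24*n^2 + 74*n - 20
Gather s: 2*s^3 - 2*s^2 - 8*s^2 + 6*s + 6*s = 2*s^3 - 10*s^2 + 12*s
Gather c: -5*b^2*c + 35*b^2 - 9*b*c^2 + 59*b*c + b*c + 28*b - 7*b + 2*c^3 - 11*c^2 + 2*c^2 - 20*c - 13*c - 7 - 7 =35*b^2 + 21*b + 2*c^3 + c^2*(-9*b - 9) + c*(-5*b^2 + 60*b - 33) - 14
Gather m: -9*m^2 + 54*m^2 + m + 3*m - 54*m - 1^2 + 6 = 45*m^2 - 50*m + 5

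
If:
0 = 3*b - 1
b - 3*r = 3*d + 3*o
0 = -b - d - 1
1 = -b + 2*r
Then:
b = 1/3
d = -4/3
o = 7/9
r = 2/3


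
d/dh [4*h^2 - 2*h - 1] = 8*h - 2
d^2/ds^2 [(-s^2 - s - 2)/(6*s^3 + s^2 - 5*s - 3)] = 2*(-36*s^6 - 108*s^5 - 540*s^4 - 258*s^3 + 57*s^2 - 87*s - 50)/(216*s^9 + 108*s^8 - 522*s^7 - 503*s^6 + 327*s^5 + 606*s^4 + 127*s^3 - 198*s^2 - 135*s - 27)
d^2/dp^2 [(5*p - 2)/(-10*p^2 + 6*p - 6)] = (25*(3*p - 1)*(5*p^2 - 3*p + 3) - (5*p - 2)*(10*p - 3)^2)/(5*p^2 - 3*p + 3)^3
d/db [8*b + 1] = 8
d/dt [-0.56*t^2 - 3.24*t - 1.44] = -1.12*t - 3.24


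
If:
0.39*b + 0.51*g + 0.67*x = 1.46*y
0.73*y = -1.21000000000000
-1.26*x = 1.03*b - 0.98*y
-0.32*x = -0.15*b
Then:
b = -1.00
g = -3.36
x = -0.47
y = -1.66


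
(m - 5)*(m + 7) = m^2 + 2*m - 35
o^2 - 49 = (o - 7)*(o + 7)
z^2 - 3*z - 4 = (z - 4)*(z + 1)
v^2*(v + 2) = v^3 + 2*v^2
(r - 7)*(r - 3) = r^2 - 10*r + 21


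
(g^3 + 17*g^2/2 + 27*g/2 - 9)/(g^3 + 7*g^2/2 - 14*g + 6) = (g + 3)/(g - 2)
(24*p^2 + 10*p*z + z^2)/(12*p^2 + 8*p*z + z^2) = (4*p + z)/(2*p + z)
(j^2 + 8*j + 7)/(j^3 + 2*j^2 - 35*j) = (j + 1)/(j*(j - 5))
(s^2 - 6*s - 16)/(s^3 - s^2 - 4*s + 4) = (s - 8)/(s^2 - 3*s + 2)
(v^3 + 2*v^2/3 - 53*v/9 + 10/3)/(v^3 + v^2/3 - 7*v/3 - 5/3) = (v^2 + 7*v/3 - 2)/(v^2 + 2*v + 1)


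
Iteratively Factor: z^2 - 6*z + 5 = (z - 5)*(z - 1)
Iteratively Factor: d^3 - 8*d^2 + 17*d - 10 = (d - 1)*(d^2 - 7*d + 10) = (d - 2)*(d - 1)*(d - 5)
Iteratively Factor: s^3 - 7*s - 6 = (s + 1)*(s^2 - s - 6) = (s + 1)*(s + 2)*(s - 3)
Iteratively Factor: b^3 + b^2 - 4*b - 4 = (b + 2)*(b^2 - b - 2) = (b - 2)*(b + 2)*(b + 1)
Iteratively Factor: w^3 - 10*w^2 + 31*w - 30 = (w - 2)*(w^2 - 8*w + 15) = (w - 5)*(w - 2)*(w - 3)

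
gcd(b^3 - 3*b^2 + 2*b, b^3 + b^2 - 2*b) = b^2 - b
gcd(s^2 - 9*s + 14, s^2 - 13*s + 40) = 1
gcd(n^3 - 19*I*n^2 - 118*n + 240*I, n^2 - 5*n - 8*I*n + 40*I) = n - 8*I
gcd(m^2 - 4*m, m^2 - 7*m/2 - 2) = m - 4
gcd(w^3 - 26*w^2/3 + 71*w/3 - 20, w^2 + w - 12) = w - 3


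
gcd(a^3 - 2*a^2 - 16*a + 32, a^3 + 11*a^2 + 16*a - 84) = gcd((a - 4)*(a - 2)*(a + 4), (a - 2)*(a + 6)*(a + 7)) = a - 2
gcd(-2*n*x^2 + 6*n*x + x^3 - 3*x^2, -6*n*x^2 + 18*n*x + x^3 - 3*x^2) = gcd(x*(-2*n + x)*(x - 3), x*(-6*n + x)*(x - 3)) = x^2 - 3*x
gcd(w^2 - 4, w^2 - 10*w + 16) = w - 2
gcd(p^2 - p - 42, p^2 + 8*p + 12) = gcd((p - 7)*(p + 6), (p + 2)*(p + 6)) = p + 6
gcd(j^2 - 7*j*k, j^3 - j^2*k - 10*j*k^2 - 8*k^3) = 1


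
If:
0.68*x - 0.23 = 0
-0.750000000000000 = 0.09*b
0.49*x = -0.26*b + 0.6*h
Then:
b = -8.33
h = -3.33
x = 0.34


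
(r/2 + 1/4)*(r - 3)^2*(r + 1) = r^4/2 - 9*r^3/4 + r^2/4 + 21*r/4 + 9/4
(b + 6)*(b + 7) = b^2 + 13*b + 42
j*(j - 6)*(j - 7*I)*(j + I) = j^4 - 6*j^3 - 6*I*j^3 + 7*j^2 + 36*I*j^2 - 42*j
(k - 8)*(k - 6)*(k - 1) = k^3 - 15*k^2 + 62*k - 48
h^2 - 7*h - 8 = (h - 8)*(h + 1)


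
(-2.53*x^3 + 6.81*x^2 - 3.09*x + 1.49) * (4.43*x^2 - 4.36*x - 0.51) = -11.2079*x^5 + 41.1991*x^4 - 42.09*x^3 + 16.6*x^2 - 4.9205*x - 0.7599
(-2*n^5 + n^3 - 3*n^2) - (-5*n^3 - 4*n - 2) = -2*n^5 + 6*n^3 - 3*n^2 + 4*n + 2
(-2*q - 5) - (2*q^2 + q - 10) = -2*q^2 - 3*q + 5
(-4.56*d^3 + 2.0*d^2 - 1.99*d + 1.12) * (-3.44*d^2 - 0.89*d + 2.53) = 15.6864*d^5 - 2.8216*d^4 - 6.4712*d^3 + 2.9783*d^2 - 6.0315*d + 2.8336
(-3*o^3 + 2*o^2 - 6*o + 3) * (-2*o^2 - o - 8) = 6*o^5 - o^4 + 34*o^3 - 16*o^2 + 45*o - 24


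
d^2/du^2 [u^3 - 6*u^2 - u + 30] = 6*u - 12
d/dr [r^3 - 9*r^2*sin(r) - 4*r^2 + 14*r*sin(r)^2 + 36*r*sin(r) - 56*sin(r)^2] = -9*r^2*cos(r) + 3*r^2 - 18*r*sin(r) + 14*r*sin(2*r) + 36*r*cos(r) - 8*r + 14*sin(r)^2 + 36*sin(r) - 56*sin(2*r)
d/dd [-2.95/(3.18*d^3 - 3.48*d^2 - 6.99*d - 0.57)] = (28.143*d^2 - 20.532*d - 20.6205)/(-3.18*d^3 + 3.48*d^2 + 6.99*d + 0.57)^2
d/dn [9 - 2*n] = -2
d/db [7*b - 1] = 7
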